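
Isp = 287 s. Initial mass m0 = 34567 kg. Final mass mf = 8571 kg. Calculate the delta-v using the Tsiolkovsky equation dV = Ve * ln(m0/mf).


Ve = 287 * 9.81 = 2815.47 m/s
dV = 2815.47 * ln(34567/8571) = 3926 m/s

3926 m/s


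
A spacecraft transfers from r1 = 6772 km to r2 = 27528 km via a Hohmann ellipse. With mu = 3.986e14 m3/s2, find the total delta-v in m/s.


V1 = sqrt(mu/r1) = 7672.03 m/s
dV1 = V1*(sqrt(2*r2/(r1+r2)) - 1) = 2047.95 m/s
V2 = sqrt(mu/r2) = 3805.23 m/s
dV2 = V2*(1 - sqrt(2*r1/(r1+r2))) = 1414.08 m/s
Total dV = 3462 m/s

3462 m/s


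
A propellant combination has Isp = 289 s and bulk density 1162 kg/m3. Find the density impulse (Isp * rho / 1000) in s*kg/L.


rho*Isp = 289 * 1162 / 1000 = 336 s*kg/L

336 s*kg/L


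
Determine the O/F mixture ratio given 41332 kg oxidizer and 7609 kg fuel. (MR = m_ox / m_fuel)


MR = 41332 / 7609 = 5.43

5.43


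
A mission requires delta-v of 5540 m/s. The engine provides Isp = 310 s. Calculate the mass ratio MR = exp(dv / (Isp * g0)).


Ve = 310 * 9.81 = 3041.1 m/s
MR = exp(5540 / 3041.1) = 6.182

6.182


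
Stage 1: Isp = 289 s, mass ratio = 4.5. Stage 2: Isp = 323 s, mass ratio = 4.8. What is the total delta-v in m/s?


dV1 = 289 * 9.81 * ln(4.5) = 4264.2 m/s
dV2 = 323 * 9.81 * ln(4.8) = 4970.4 m/s
Total dV = 4264.2 + 4970.4 = 9234.6 m/s ~ 9235 m/s

9235 m/s


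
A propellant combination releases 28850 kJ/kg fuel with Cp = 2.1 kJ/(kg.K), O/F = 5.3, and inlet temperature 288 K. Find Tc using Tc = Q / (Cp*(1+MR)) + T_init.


Tc = 28850 / (2.1 * (1 + 5.3)) + 288 = 2469 K

2469 K


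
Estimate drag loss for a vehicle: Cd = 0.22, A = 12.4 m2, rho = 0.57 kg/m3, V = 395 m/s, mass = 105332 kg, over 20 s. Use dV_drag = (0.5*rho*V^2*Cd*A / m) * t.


D = 0.5 * 0.57 * 395^2 * 0.22 * 12.4 = 121306.32 N
a = 121306.32 / 105332 = 1.1517 m/s2
dV = 1.1517 * 20 = 23.0 m/s

23.0 m/s


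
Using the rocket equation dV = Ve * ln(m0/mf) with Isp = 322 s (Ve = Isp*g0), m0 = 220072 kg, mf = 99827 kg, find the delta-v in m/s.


Ve = 322 * 9.81 = 3158.82 m/s
dV = 3158.82 * ln(220072/99827) = 2497 m/s

2497 m/s


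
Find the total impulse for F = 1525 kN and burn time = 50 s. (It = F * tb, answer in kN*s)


It = 1525 * 50 = 76250 kN*s

76250 kN*s


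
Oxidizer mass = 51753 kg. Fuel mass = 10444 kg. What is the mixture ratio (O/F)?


MR = 51753 / 10444 = 4.96

4.96


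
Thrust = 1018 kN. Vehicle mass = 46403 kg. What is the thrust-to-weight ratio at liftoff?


TWR = 1018000 / (46403 * 9.81) = 2.24

2.24


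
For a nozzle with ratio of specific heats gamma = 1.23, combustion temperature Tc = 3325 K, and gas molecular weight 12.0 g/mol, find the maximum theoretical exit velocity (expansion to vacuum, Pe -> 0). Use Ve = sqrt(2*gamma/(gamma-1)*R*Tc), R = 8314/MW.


R = 8314 / 12.0 = 692.83 J/(kg.K)
Ve = sqrt(2 * 1.23 / (1.23 - 1) * 692.83 * 3325) = 4964 m/s

4964 m/s


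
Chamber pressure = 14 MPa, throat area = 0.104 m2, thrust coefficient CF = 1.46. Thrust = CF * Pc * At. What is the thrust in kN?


F = 1.46 * 14e6 * 0.104 = 2.1258e+06 N = 2125.8 kN

2125.8 kN


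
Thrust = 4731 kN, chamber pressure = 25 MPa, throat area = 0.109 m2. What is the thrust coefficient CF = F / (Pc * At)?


CF = 4731000 / (25e6 * 0.109) = 1.74

1.74


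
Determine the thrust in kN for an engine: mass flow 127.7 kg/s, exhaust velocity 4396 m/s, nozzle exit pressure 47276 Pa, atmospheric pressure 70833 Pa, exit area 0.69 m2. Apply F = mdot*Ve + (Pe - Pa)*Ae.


F = 127.7 * 4396 + (47276 - 70833) * 0.69 = 545115.0 N = 545.1 kN

545.1 kN


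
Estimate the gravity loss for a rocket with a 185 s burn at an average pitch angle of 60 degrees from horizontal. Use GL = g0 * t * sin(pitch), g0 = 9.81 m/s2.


GL = 9.81 * 185 * sin(60 deg) = 1572 m/s

1572 m/s


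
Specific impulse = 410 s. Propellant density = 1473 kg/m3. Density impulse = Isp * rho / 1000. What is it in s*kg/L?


rho*Isp = 410 * 1473 / 1000 = 604 s*kg/L

604 s*kg/L


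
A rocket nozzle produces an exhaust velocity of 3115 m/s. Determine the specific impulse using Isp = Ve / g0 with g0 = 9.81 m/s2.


Isp = Ve / g0 = 3115 / 9.81 = 317.5 s

317.5 s


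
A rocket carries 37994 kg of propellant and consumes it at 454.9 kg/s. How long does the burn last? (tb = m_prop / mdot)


tb = 37994 / 454.9 = 83.5 s

83.5 s


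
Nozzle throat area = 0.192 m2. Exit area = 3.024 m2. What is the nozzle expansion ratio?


AR = 3.024 / 0.192 = 15.8

15.8


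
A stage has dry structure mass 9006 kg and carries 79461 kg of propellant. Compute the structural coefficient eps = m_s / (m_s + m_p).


eps = 9006 / (9006 + 79461) = 0.1018

0.1018


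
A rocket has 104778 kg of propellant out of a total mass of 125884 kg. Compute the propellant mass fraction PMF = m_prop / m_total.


PMF = 104778 / 125884 = 0.832

0.832


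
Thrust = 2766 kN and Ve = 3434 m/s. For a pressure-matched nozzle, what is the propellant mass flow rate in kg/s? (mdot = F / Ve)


mdot = F / Ve = 2766000 / 3434 = 805.5 kg/s

805.5 kg/s


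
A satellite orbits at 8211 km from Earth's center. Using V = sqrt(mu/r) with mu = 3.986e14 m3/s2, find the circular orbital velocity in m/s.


V = sqrt(3.986e14 / 8211000) = 6967 m/s

6967 m/s


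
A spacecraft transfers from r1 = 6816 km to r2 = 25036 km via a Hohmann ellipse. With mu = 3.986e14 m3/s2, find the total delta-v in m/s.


V1 = sqrt(mu/r1) = 7647.22 m/s
dV1 = V1*(sqrt(2*r2/(r1+r2)) - 1) = 1940.88 m/s
V2 = sqrt(mu/r2) = 3990.12 m/s
dV2 = V2*(1 - sqrt(2*r1/(r1+r2))) = 1379.78 m/s
Total dV = 3321 m/s

3321 m/s


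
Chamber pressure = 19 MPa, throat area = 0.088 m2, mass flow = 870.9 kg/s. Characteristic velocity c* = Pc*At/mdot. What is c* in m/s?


c* = 19e6 * 0.088 / 870.9 = 1920 m/s

1920 m/s


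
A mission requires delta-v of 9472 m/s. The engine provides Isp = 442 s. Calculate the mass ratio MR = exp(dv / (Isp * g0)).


Ve = 442 * 9.81 = 4336.02 m/s
MR = exp(9472 / 4336.02) = 8.886

8.886


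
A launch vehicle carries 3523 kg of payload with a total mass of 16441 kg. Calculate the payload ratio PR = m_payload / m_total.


PR = 3523 / 16441 = 0.2143

0.2143


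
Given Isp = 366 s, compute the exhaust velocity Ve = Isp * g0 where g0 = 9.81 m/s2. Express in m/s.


Ve = Isp * g0 = 366 * 9.81 = 3590.5 m/s

3590.5 m/s


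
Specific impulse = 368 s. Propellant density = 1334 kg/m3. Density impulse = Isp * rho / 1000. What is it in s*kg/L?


rho*Isp = 368 * 1334 / 1000 = 491 s*kg/L

491 s*kg/L


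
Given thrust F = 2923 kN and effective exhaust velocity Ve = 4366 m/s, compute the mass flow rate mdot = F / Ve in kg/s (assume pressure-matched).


mdot = F / Ve = 2923000 / 4366 = 669.5 kg/s

669.5 kg/s


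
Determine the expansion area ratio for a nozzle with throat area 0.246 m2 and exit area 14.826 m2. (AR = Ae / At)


AR = 14.826 / 0.246 = 60.3

60.3


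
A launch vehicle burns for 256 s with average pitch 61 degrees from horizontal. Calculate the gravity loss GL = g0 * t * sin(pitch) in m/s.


GL = 9.81 * 256 * sin(61 deg) = 2196 m/s

2196 m/s


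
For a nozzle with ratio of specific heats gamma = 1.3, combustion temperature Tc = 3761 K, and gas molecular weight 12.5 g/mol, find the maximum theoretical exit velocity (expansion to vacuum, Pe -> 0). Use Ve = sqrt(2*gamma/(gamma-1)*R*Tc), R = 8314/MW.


R = 8314 / 12.5 = 665.12 J/(kg.K)
Ve = sqrt(2 * 1.3 / (1.3 - 1) * 665.12 * 3761) = 4656 m/s

4656 m/s


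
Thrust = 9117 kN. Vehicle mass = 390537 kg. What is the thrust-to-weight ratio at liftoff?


TWR = 9117000 / (390537 * 9.81) = 2.38

2.38


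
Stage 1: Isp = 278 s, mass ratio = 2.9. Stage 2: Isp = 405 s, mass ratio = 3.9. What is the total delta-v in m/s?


dV1 = 278 * 9.81 * ln(2.9) = 2903.7 m/s
dV2 = 405 * 9.81 * ln(3.9) = 5407.2 m/s
Total dV = 2903.7 + 5407.2 = 8310.9 m/s ~ 8311 m/s

8311 m/s


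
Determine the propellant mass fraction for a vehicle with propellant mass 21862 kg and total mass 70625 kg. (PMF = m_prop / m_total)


PMF = 21862 / 70625 = 0.31

0.31


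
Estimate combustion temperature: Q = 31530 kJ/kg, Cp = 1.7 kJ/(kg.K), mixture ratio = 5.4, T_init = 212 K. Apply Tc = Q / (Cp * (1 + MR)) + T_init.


Tc = 31530 / (1.7 * (1 + 5.4)) + 212 = 3110 K

3110 K


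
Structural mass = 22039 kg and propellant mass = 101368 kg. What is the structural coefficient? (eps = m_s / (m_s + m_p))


eps = 22039 / (22039 + 101368) = 0.1786

0.1786


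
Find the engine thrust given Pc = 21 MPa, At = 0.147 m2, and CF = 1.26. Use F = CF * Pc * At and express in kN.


F = 1.26 * 21e6 * 0.147 = 3.8896e+06 N = 3889.6 kN

3889.6 kN


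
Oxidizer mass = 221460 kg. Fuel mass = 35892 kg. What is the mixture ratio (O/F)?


MR = 221460 / 35892 = 6.17

6.17


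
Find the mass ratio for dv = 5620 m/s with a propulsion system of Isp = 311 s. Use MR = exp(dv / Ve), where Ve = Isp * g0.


Ve = 311 * 9.81 = 3050.91 m/s
MR = exp(5620 / 3050.91) = 6.31

6.31


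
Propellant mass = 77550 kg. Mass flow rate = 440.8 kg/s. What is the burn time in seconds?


tb = 77550 / 440.8 = 175.9 s

175.9 s


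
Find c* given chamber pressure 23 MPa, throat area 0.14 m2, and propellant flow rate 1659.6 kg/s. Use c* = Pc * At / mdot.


c* = 23e6 * 0.14 / 1659.6 = 1940 m/s

1940 m/s


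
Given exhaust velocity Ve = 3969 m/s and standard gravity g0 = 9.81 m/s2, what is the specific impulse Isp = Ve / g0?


Isp = Ve / g0 = 3969 / 9.81 = 404.6 s

404.6 s


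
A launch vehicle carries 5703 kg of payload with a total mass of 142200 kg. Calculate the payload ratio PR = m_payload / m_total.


PR = 5703 / 142200 = 0.0401

0.0401


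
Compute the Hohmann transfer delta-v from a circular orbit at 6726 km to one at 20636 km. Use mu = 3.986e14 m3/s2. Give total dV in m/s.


V1 = sqrt(mu/r1) = 7698.22 m/s
dV1 = V1*(sqrt(2*r2/(r1+r2)) - 1) = 1756.4 m/s
V2 = sqrt(mu/r2) = 4394.97 m/s
dV2 = V2*(1 - sqrt(2*r1/(r1+r2))) = 1313.38 m/s
Total dV = 3070 m/s

3070 m/s


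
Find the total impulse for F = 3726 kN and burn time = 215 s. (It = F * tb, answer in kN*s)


It = 3726 * 215 = 801090 kN*s

801090 kN*s


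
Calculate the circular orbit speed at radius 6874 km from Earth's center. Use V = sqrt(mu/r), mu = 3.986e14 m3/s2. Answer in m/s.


V = sqrt(3.986e14 / 6874000) = 7615 m/s

7615 m/s


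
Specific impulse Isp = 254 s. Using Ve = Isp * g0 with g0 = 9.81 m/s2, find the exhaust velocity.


Ve = Isp * g0 = 254 * 9.81 = 2491.7 m/s

2491.7 m/s


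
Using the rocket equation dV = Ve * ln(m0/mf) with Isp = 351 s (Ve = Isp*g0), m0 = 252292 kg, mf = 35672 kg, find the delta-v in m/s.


Ve = 351 * 9.81 = 3443.31 m/s
dV = 3443.31 * ln(252292/35672) = 6736 m/s

6736 m/s


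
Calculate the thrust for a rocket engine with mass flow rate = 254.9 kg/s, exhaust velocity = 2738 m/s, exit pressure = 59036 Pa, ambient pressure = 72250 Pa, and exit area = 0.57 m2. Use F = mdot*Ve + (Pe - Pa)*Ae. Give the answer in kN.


F = 254.9 * 2738 + (59036 - 72250) * 0.57 = 690384.0 N = 690.4 kN

690.4 kN


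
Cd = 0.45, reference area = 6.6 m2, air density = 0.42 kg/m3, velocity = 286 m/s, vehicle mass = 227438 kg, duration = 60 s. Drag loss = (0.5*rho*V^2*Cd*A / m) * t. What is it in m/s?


D = 0.5 * 0.42 * 286^2 * 0.45 * 6.6 = 51016.17 N
a = 51016.17 / 227438 = 0.2243 m/s2
dV = 0.2243 * 60 = 13.5 m/s

13.5 m/s


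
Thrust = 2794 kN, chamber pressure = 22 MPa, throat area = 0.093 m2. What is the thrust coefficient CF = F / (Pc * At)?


CF = 2794000 / (22e6 * 0.093) = 1.37

1.37


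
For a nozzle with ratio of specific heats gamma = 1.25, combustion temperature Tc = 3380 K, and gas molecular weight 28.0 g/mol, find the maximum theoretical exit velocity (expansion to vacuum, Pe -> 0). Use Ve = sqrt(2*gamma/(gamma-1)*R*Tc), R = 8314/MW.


R = 8314 / 28.0 = 296.93 J/(kg.K)
Ve = sqrt(2 * 1.25 / (1.25 - 1) * 296.93 * 3380) = 3168 m/s

3168 m/s


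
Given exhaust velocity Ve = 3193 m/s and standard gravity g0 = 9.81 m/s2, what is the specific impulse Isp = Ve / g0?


Isp = Ve / g0 = 3193 / 9.81 = 325.5 s

325.5 s


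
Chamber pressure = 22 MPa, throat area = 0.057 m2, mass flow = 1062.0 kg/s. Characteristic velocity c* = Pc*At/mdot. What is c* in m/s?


c* = 22e6 * 0.057 / 1062.0 = 1181 m/s

1181 m/s


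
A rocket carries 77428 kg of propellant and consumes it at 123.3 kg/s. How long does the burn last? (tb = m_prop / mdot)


tb = 77428 / 123.3 = 628.0 s

628.0 s


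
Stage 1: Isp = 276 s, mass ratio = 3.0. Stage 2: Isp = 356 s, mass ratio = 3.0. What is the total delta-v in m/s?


dV1 = 276 * 9.81 * ln(3.0) = 2974.6 m/s
dV2 = 356 * 9.81 * ln(3.0) = 3836.7 m/s
Total dV = 2974.6 + 3836.7 = 6811.3 m/s ~ 6811 m/s

6811 m/s


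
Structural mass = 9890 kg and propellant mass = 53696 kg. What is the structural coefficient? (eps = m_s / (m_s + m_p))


eps = 9890 / (9890 + 53696) = 0.1555

0.1555


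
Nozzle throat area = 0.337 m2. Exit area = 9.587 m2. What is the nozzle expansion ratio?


AR = 9.587 / 0.337 = 28.4

28.4


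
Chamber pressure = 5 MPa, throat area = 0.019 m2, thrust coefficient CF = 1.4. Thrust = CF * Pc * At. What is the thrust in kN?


F = 1.4 * 5e6 * 0.019 = 133000.0 N = 133.0 kN

133.0 kN


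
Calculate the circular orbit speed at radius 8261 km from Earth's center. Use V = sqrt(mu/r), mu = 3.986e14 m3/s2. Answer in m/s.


V = sqrt(3.986e14 / 8261000) = 6946 m/s

6946 m/s


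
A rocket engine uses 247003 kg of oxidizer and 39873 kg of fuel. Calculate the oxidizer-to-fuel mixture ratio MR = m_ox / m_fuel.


MR = 247003 / 39873 = 6.19

6.19


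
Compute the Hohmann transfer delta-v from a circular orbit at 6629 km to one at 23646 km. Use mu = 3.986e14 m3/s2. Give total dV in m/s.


V1 = sqrt(mu/r1) = 7754.34 m/s
dV1 = V1*(sqrt(2*r2/(r1+r2)) - 1) = 1937.28 m/s
V2 = sqrt(mu/r2) = 4105.72 m/s
dV2 = V2*(1 - sqrt(2*r1/(r1+r2))) = 1388.74 m/s
Total dV = 3326 m/s

3326 m/s


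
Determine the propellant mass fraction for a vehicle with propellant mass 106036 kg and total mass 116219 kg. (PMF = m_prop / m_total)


PMF = 106036 / 116219 = 0.912

0.912


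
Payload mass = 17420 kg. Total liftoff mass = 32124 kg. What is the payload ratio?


PR = 17420 / 32124 = 0.5423

0.5423


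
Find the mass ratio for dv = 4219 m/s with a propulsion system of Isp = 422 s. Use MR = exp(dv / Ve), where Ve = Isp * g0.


Ve = 422 * 9.81 = 4139.82 m/s
MR = exp(4219 / 4139.82) = 2.771

2.771


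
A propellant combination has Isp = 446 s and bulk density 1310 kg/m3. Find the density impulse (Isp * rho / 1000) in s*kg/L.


rho*Isp = 446 * 1310 / 1000 = 584 s*kg/L

584 s*kg/L


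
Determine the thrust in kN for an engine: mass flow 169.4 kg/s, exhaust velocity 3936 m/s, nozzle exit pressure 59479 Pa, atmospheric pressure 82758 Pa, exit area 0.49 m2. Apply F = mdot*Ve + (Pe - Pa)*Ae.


F = 169.4 * 3936 + (59479 - 82758) * 0.49 = 655352.0 N = 655.4 kN

655.4 kN


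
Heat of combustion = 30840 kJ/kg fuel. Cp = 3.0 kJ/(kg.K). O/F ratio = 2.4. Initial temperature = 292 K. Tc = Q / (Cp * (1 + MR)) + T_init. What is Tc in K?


Tc = 30840 / (3.0 * (1 + 2.4)) + 292 = 3316 K

3316 K


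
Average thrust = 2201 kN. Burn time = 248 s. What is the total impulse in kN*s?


It = 2201 * 248 = 545848 kN*s

545848 kN*s


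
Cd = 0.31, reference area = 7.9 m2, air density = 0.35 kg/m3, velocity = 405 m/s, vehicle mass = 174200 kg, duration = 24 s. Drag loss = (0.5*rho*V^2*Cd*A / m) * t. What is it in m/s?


D = 0.5 * 0.35 * 405^2 * 0.31 * 7.9 = 70297.01 N
a = 70297.01 / 174200 = 0.4035 m/s2
dV = 0.4035 * 24 = 9.7 m/s

9.7 m/s


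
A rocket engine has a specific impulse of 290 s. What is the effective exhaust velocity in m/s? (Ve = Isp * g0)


Ve = Isp * g0 = 290 * 9.81 = 2844.9 m/s

2844.9 m/s


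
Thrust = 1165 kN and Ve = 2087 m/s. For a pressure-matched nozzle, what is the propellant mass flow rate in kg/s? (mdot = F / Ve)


mdot = F / Ve = 1165000 / 2087 = 558.2 kg/s

558.2 kg/s


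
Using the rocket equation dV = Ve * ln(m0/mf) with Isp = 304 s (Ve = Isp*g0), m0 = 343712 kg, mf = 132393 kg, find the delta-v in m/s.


Ve = 304 * 9.81 = 2982.24 m/s
dV = 2982.24 * ln(343712/132393) = 2845 m/s

2845 m/s


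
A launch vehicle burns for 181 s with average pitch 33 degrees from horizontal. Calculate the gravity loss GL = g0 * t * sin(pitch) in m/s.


GL = 9.81 * 181 * sin(33 deg) = 967 m/s

967 m/s


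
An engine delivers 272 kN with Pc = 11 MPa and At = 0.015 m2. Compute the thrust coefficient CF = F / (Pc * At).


CF = 272000 / (11e6 * 0.015) = 1.65

1.65


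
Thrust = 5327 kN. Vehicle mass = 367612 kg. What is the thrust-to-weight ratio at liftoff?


TWR = 5327000 / (367612 * 9.81) = 1.48

1.48


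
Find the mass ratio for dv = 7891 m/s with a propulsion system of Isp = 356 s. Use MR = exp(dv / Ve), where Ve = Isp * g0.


Ve = 356 * 9.81 = 3492.36 m/s
MR = exp(7891 / 3492.36) = 9.578

9.578


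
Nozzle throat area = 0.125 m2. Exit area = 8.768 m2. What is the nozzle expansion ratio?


AR = 8.768 / 0.125 = 70.1

70.1


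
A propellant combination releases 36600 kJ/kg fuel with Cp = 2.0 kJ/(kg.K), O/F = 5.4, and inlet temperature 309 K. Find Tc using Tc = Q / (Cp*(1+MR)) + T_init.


Tc = 36600 / (2.0 * (1 + 5.4)) + 309 = 3168 K

3168 K


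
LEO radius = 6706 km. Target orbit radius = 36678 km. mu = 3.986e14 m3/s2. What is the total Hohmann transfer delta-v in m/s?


V1 = sqrt(mu/r1) = 7709.69 m/s
dV1 = V1*(sqrt(2*r2/(r1+r2)) - 1) = 2315.44 m/s
V2 = sqrt(mu/r2) = 3296.6 m/s
dV2 = V2*(1 - sqrt(2*r1/(r1+r2))) = 1463.66 m/s
Total dV = 3779 m/s

3779 m/s


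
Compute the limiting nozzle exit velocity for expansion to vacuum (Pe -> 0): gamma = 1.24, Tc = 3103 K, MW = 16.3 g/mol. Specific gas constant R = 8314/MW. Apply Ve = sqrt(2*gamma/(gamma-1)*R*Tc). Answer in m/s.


R = 8314 / 16.3 = 510.06 J/(kg.K)
Ve = sqrt(2 * 1.24 / (1.24 - 1) * 510.06 * 3103) = 4044 m/s

4044 m/s


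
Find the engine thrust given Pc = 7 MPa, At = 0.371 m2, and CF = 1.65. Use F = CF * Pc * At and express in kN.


F = 1.65 * 7e6 * 0.371 = 4.2850e+06 N = 4285.0 kN

4285.0 kN


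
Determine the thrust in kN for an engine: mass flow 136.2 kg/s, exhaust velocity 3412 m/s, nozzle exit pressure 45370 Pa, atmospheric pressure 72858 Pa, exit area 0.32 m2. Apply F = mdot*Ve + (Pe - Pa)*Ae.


F = 136.2 * 3412 + (45370 - 72858) * 0.32 = 455918.0 N = 455.9 kN

455.9 kN


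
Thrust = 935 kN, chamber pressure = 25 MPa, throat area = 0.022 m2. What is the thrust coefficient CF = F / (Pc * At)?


CF = 935000 / (25e6 * 0.022) = 1.7

1.7


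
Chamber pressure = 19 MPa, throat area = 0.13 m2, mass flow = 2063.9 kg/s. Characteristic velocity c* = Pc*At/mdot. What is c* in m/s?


c* = 19e6 * 0.13 / 2063.9 = 1197 m/s

1197 m/s


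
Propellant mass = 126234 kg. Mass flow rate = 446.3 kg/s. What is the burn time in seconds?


tb = 126234 / 446.3 = 282.8 s

282.8 s


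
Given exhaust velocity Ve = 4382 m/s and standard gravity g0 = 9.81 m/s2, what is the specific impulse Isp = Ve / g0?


Isp = Ve / g0 = 4382 / 9.81 = 446.7 s

446.7 s


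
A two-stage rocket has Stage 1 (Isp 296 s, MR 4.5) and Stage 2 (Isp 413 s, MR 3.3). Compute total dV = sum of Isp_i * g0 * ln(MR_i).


dV1 = 296 * 9.81 * ln(4.5) = 4367.5 m/s
dV2 = 413 * 9.81 * ln(3.3) = 4837.2 m/s
Total dV = 4367.5 + 4837.2 = 9204.7 m/s ~ 9205 m/s

9205 m/s


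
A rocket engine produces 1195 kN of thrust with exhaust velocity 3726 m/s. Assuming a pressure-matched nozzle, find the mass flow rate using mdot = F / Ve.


mdot = F / Ve = 1195000 / 3726 = 320.7 kg/s

320.7 kg/s


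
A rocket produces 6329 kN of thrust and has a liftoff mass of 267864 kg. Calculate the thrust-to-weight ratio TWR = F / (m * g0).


TWR = 6329000 / (267864 * 9.81) = 2.41

2.41


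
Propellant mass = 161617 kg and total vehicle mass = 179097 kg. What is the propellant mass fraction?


PMF = 161617 / 179097 = 0.902

0.902


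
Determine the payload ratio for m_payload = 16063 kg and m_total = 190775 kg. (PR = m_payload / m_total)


PR = 16063 / 190775 = 0.0842

0.0842


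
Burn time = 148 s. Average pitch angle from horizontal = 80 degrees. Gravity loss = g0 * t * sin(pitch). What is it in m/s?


GL = 9.81 * 148 * sin(80 deg) = 1430 m/s

1430 m/s


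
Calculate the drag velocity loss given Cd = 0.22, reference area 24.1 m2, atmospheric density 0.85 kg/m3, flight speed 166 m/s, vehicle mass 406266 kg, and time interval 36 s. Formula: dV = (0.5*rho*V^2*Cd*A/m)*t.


D = 0.5 * 0.85 * 166^2 * 0.22 * 24.1 = 62093.31 N
a = 62093.31 / 406266 = 0.1528 m/s2
dV = 0.1528 * 36 = 5.5 m/s

5.5 m/s


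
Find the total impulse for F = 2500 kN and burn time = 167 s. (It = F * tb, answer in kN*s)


It = 2500 * 167 = 417500 kN*s

417500 kN*s


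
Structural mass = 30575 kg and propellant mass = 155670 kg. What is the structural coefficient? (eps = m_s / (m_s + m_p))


eps = 30575 / (30575 + 155670) = 0.1642

0.1642


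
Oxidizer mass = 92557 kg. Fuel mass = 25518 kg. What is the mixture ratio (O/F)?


MR = 92557 / 25518 = 3.63

3.63


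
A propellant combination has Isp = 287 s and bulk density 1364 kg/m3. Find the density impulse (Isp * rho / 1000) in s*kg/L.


rho*Isp = 287 * 1364 / 1000 = 391 s*kg/L

391 s*kg/L


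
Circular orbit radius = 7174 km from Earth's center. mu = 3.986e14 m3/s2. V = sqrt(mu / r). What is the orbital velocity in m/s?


V = sqrt(3.986e14 / 7174000) = 7454 m/s

7454 m/s


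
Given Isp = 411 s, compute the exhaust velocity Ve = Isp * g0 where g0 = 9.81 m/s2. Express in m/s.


Ve = Isp * g0 = 411 * 9.81 = 4031.9 m/s

4031.9 m/s


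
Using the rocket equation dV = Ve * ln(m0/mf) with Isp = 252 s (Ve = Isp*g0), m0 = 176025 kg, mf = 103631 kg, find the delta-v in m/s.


Ve = 252 * 9.81 = 2472.12 m/s
dV = 2472.12 * ln(176025/103631) = 1310 m/s

1310 m/s


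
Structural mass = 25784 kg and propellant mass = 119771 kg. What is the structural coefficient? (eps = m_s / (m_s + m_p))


eps = 25784 / (25784 + 119771) = 0.1771

0.1771


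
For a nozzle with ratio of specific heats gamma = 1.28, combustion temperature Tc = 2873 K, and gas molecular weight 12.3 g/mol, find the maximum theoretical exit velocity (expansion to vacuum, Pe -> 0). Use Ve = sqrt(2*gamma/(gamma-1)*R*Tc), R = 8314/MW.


R = 8314 / 12.3 = 675.93 J/(kg.K)
Ve = sqrt(2 * 1.28 / (1.28 - 1) * 675.93 * 2873) = 4214 m/s

4214 m/s


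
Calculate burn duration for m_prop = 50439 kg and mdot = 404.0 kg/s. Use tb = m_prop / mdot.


tb = 50439 / 404.0 = 124.8 s

124.8 s


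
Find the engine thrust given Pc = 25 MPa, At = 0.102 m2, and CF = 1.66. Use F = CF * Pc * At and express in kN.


F = 1.66 * 25e6 * 0.102 = 4.2330e+06 N = 4233.0 kN

4233.0 kN


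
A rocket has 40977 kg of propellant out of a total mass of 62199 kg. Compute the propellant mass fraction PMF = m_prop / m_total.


PMF = 40977 / 62199 = 0.659

0.659


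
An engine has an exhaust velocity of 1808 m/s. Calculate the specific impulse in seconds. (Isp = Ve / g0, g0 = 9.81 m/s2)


Isp = Ve / g0 = 1808 / 9.81 = 184.3 s

184.3 s


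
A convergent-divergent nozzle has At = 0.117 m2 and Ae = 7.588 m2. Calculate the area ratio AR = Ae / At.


AR = 7.588 / 0.117 = 64.9

64.9


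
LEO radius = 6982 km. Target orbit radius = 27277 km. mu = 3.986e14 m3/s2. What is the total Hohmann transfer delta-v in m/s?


V1 = sqrt(mu/r1) = 7555.77 m/s
dV1 = V1*(sqrt(2*r2/(r1+r2)) - 1) = 1978.88 m/s
V2 = sqrt(mu/r2) = 3822.7 m/s
dV2 = V2*(1 - sqrt(2*r1/(r1+r2))) = 1382.15 m/s
Total dV = 3361 m/s

3361 m/s


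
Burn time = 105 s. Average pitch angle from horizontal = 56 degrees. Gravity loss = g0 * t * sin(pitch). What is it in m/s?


GL = 9.81 * 105 * sin(56 deg) = 854 m/s

854 m/s


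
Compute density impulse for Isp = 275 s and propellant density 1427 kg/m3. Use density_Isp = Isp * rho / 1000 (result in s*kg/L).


rho*Isp = 275 * 1427 / 1000 = 392 s*kg/L

392 s*kg/L


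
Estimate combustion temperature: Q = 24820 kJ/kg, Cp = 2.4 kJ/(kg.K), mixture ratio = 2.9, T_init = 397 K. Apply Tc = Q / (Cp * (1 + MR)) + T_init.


Tc = 24820 / (2.4 * (1 + 2.9)) + 397 = 3049 K

3049 K


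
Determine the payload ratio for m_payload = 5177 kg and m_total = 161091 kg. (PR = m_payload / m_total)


PR = 5177 / 161091 = 0.0321

0.0321


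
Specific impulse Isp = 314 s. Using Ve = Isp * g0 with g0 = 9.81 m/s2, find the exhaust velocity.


Ve = Isp * g0 = 314 * 9.81 = 3080.3 m/s

3080.3 m/s


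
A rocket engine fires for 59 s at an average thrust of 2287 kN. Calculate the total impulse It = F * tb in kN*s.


It = 2287 * 59 = 134933 kN*s

134933 kN*s


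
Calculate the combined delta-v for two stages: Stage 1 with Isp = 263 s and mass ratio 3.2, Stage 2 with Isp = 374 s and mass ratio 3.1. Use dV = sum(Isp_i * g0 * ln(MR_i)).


dV1 = 263 * 9.81 * ln(3.2) = 3001.0 m/s
dV2 = 374 * 9.81 * ln(3.1) = 4151.0 m/s
Total dV = 3001.0 + 4151.0 = 7152.0 m/s ~ 7152 m/s

7152 m/s


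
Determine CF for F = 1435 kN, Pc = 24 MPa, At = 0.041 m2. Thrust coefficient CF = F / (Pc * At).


CF = 1435000 / (24e6 * 0.041) = 1.46

1.46


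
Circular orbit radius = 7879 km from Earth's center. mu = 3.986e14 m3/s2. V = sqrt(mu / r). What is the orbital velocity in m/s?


V = sqrt(3.986e14 / 7879000) = 7113 m/s

7113 m/s


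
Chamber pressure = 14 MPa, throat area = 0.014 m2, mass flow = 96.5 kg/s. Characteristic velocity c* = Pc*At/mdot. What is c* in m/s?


c* = 14e6 * 0.014 / 96.5 = 2031 m/s

2031 m/s


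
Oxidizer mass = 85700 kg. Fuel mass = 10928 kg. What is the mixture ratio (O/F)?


MR = 85700 / 10928 = 7.84

7.84


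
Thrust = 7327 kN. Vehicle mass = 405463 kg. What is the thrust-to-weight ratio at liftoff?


TWR = 7327000 / (405463 * 9.81) = 1.84

1.84


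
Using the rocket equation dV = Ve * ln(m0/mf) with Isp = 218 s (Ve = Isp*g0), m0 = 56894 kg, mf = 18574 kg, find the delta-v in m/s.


Ve = 218 * 9.81 = 2138.58 m/s
dV = 2138.58 * ln(56894/18574) = 2394 m/s

2394 m/s


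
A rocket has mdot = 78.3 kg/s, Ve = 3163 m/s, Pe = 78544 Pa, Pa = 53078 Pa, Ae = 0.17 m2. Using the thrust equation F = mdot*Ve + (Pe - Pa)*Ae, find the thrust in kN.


F = 78.3 * 3163 + (78544 - 53078) * 0.17 = 251992.0 N = 252.0 kN

252.0 kN


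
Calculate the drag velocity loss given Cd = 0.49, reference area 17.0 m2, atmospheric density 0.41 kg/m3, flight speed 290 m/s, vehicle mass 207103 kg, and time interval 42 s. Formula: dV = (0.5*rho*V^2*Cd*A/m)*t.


D = 0.5 * 0.41 * 290^2 * 0.49 * 17.0 = 143613.36 N
a = 143613.36 / 207103 = 0.6934 m/s2
dV = 0.6934 * 42 = 29.1 m/s

29.1 m/s


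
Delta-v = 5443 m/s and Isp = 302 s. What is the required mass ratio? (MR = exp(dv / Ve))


Ve = 302 * 9.81 = 2962.62 m/s
MR = exp(5443 / 2962.62) = 6.279

6.279


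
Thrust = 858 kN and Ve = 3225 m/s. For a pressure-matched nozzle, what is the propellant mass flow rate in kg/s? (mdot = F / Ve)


mdot = F / Ve = 858000 / 3225 = 266.0 kg/s

266.0 kg/s


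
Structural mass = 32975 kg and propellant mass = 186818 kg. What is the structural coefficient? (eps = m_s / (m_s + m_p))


eps = 32975 / (32975 + 186818) = 0.15

0.15


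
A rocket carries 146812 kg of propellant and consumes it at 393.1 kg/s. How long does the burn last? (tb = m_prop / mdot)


tb = 146812 / 393.1 = 373.5 s

373.5 s


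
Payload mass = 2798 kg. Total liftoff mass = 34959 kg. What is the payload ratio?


PR = 2798 / 34959 = 0.08

0.08


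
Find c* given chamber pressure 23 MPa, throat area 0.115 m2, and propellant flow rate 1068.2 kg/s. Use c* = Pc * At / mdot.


c* = 23e6 * 0.115 / 1068.2 = 2476 m/s

2476 m/s


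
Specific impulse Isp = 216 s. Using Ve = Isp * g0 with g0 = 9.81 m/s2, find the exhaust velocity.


Ve = Isp * g0 = 216 * 9.81 = 2119.0 m/s

2119.0 m/s


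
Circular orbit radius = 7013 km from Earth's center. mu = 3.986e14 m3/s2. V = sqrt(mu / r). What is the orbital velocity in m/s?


V = sqrt(3.986e14 / 7013000) = 7539 m/s

7539 m/s


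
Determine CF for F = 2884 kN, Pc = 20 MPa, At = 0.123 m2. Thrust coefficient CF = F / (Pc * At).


CF = 2884000 / (20e6 * 0.123) = 1.17

1.17


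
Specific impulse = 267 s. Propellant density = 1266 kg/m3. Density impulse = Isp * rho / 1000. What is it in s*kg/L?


rho*Isp = 267 * 1266 / 1000 = 338 s*kg/L

338 s*kg/L


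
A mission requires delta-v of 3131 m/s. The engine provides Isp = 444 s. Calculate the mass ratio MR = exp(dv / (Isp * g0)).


Ve = 444 * 9.81 = 4355.64 m/s
MR = exp(3131 / 4355.64) = 2.052

2.052


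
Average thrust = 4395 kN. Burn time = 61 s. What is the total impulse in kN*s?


It = 4395 * 61 = 268095 kN*s

268095 kN*s


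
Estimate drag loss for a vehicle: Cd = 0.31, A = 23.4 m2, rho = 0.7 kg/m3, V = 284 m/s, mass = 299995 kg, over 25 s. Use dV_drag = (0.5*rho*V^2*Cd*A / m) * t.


D = 0.5 * 0.7 * 284^2 * 0.31 * 23.4 = 204777.52 N
a = 204777.52 / 299995 = 0.6826 m/s2
dV = 0.6826 * 25 = 17.1 m/s

17.1 m/s


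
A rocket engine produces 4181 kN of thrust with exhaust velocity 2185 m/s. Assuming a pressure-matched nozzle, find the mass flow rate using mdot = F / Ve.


mdot = F / Ve = 4181000 / 2185 = 1913.5 kg/s

1913.5 kg/s


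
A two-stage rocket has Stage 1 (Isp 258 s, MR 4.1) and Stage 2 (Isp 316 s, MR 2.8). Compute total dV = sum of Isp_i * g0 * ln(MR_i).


dV1 = 258 * 9.81 * ln(4.1) = 3571.2 m/s
dV2 = 316 * 9.81 * ln(2.8) = 3191.8 m/s
Total dV = 3571.2 + 3191.8 = 6763.0 m/s ~ 6763 m/s

6763 m/s


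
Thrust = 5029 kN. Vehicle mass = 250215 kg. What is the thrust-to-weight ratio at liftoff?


TWR = 5029000 / (250215 * 9.81) = 2.05

2.05


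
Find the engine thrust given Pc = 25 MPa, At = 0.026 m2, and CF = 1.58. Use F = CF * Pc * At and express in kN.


F = 1.58 * 25e6 * 0.026 = 1.0270e+06 N = 1027.0 kN

1027.0 kN


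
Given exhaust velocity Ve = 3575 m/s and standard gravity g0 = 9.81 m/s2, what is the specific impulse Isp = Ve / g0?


Isp = Ve / g0 = 3575 / 9.81 = 364.4 s

364.4 s


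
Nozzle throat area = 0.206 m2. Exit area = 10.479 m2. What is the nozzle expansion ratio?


AR = 10.479 / 0.206 = 50.9

50.9


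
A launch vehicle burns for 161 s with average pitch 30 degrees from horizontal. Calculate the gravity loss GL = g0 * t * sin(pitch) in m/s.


GL = 9.81 * 161 * sin(30 deg) = 790 m/s

790 m/s


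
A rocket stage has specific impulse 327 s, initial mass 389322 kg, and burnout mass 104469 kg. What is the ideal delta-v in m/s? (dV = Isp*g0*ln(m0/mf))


Ve = 327 * 9.81 = 3207.87 m/s
dV = 3207.87 * ln(389322/104469) = 4220 m/s

4220 m/s


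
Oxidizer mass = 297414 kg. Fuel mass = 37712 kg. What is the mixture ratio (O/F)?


MR = 297414 / 37712 = 7.89

7.89


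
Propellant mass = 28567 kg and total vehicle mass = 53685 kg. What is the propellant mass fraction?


PMF = 28567 / 53685 = 0.532

0.532


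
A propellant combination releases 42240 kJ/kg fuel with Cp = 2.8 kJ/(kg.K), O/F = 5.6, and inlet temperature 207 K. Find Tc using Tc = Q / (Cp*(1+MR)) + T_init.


Tc = 42240 / (2.8 * (1 + 5.6)) + 207 = 2493 K

2493 K


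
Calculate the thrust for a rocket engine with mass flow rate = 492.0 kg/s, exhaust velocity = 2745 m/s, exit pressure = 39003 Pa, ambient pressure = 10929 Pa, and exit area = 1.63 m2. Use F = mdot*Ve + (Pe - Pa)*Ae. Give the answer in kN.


F = 492.0 * 2745 + (39003 - 10929) * 1.63 = 1.3963e+06 N = 1396.3 kN

1396.3 kN


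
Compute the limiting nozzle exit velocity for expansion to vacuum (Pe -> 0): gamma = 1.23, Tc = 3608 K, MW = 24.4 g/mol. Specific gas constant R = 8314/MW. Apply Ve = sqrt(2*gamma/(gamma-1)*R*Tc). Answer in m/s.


R = 8314 / 24.4 = 340.74 J/(kg.K)
Ve = sqrt(2 * 1.23 / (1.23 - 1) * 340.74 * 3608) = 3626 m/s

3626 m/s


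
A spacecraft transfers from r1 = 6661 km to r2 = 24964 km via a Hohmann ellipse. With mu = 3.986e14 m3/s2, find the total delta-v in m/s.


V1 = sqrt(mu/r1) = 7735.69 m/s
dV1 = V1*(sqrt(2*r2/(r1+r2)) - 1) = 1984.08 m/s
V2 = sqrt(mu/r2) = 3995.87 m/s
dV2 = V2*(1 - sqrt(2*r1/(r1+r2))) = 1402.4 m/s
Total dV = 3386 m/s

3386 m/s


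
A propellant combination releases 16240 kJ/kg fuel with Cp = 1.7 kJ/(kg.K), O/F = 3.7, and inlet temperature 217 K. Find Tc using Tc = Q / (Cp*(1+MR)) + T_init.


Tc = 16240 / (1.7 * (1 + 3.7)) + 217 = 2250 K

2250 K


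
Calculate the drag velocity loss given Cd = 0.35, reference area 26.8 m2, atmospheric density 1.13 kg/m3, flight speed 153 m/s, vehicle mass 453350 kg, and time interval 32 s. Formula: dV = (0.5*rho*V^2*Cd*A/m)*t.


D = 0.5 * 1.13 * 153^2 * 0.35 * 26.8 = 124060.68 N
a = 124060.68 / 453350 = 0.2737 m/s2
dV = 0.2737 * 32 = 8.8 m/s

8.8 m/s


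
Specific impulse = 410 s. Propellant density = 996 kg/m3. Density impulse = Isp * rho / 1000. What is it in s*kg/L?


rho*Isp = 410 * 996 / 1000 = 408 s*kg/L

408 s*kg/L


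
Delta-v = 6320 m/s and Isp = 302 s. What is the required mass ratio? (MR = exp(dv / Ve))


Ve = 302 * 9.81 = 2962.62 m/s
MR = exp(6320 / 2962.62) = 8.442

8.442


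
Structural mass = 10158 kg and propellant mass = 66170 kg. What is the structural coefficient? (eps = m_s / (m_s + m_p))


eps = 10158 / (10158 + 66170) = 0.1331

0.1331


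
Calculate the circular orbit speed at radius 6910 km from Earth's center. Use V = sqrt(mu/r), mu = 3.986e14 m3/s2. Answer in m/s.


V = sqrt(3.986e14 / 6910000) = 7595 m/s

7595 m/s


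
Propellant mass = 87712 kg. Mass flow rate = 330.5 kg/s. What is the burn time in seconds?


tb = 87712 / 330.5 = 265.4 s

265.4 s


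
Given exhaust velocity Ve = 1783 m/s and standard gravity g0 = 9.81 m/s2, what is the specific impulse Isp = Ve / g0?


Isp = Ve / g0 = 1783 / 9.81 = 181.8 s

181.8 s


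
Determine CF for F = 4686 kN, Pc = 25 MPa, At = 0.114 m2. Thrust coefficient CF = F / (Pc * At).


CF = 4686000 / (25e6 * 0.114) = 1.64

1.64


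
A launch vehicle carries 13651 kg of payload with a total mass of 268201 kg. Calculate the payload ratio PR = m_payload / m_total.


PR = 13651 / 268201 = 0.0509

0.0509


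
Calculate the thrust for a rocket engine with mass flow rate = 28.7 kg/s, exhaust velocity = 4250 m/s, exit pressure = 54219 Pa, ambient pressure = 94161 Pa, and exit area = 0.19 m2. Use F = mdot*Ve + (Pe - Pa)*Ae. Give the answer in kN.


F = 28.7 * 4250 + (54219 - 94161) * 0.19 = 114386.0 N = 114.4 kN

114.4 kN


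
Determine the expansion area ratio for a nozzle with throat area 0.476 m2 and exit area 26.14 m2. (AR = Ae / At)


AR = 26.14 / 0.476 = 54.9

54.9


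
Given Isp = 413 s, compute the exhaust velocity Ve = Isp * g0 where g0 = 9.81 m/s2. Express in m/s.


Ve = Isp * g0 = 413 * 9.81 = 4051.5 m/s

4051.5 m/s


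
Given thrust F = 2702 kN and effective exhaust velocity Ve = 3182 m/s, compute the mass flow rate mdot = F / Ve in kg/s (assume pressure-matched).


mdot = F / Ve = 2702000 / 3182 = 849.2 kg/s

849.2 kg/s


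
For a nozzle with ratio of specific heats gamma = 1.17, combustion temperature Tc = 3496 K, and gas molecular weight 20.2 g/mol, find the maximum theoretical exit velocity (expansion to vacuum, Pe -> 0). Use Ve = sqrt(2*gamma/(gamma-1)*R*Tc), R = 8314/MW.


R = 8314 / 20.2 = 411.58 J/(kg.K)
Ve = sqrt(2 * 1.17 / (1.17 - 1) * 411.58 * 3496) = 4450 m/s

4450 m/s


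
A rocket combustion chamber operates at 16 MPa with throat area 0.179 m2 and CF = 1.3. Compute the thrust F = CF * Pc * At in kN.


F = 1.3 * 16e6 * 0.179 = 3.7232e+06 N = 3723.2 kN

3723.2 kN


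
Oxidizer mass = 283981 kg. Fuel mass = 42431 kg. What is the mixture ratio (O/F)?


MR = 283981 / 42431 = 6.69

6.69


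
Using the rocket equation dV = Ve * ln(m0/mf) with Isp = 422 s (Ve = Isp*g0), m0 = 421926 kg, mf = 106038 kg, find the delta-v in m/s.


Ve = 422 * 9.81 = 4139.82 m/s
dV = 4139.82 * ln(421926/106038) = 5717 m/s

5717 m/s


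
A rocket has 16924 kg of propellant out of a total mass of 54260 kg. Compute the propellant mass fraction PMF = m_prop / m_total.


PMF = 16924 / 54260 = 0.312

0.312


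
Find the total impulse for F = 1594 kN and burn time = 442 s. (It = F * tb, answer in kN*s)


It = 1594 * 442 = 704548 kN*s

704548 kN*s


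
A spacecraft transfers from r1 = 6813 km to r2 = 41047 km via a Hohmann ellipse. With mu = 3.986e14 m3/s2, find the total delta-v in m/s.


V1 = sqrt(mu/r1) = 7648.91 m/s
dV1 = V1*(sqrt(2*r2/(r1+r2)) - 1) = 2368.81 m/s
V2 = sqrt(mu/r2) = 3116.22 m/s
dV2 = V2*(1 - sqrt(2*r1/(r1+r2))) = 1453.47 m/s
Total dV = 3822 m/s

3822 m/s


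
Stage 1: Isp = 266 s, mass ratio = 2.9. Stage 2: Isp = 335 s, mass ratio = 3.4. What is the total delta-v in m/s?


dV1 = 266 * 9.81 * ln(2.9) = 2778.3 m/s
dV2 = 335 * 9.81 * ln(3.4) = 4021.8 m/s
Total dV = 2778.3 + 4021.8 = 6800.1 m/s ~ 6800 m/s

6800 m/s


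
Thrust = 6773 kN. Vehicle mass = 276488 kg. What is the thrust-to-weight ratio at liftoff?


TWR = 6773000 / (276488 * 9.81) = 2.5

2.5


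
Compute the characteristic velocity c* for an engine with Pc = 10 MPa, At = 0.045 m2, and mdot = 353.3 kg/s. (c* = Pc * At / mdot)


c* = 10e6 * 0.045 / 353.3 = 1274 m/s

1274 m/s


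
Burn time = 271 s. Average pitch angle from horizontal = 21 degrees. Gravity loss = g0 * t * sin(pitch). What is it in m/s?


GL = 9.81 * 271 * sin(21 deg) = 953 m/s

953 m/s


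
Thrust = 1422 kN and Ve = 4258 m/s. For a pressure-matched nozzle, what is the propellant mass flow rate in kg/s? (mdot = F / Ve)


mdot = F / Ve = 1422000 / 4258 = 334.0 kg/s

334.0 kg/s


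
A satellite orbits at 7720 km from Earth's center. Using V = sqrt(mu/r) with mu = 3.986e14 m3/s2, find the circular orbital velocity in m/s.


V = sqrt(3.986e14 / 7720000) = 7186 m/s

7186 m/s


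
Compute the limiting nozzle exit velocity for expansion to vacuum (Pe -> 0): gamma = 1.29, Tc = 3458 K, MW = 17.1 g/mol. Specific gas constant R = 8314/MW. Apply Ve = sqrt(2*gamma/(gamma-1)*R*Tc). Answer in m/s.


R = 8314 / 17.1 = 486.2 J/(kg.K)
Ve = sqrt(2 * 1.29 / (1.29 - 1) * 486.2 * 3458) = 3867 m/s

3867 m/s


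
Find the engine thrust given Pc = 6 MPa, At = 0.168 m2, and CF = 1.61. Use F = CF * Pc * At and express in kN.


F = 1.61 * 6e6 * 0.168 = 1.6229e+06 N = 1622.9 kN

1622.9 kN


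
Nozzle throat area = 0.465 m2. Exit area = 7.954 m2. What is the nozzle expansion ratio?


AR = 7.954 / 0.465 = 17.1

17.1


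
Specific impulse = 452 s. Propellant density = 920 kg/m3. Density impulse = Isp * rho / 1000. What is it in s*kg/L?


rho*Isp = 452 * 920 / 1000 = 416 s*kg/L

416 s*kg/L


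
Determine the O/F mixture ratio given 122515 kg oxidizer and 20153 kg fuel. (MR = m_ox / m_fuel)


MR = 122515 / 20153 = 6.08

6.08


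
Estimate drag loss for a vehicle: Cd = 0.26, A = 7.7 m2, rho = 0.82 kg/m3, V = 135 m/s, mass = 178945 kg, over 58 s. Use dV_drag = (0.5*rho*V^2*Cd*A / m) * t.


D = 0.5 * 0.82 * 135^2 * 0.26 * 7.7 = 14959.44 N
a = 14959.44 / 178945 = 0.0836 m/s2
dV = 0.0836 * 58 = 4.8 m/s

4.8 m/s


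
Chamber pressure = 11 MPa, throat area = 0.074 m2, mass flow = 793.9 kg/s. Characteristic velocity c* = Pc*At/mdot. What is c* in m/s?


c* = 11e6 * 0.074 / 793.9 = 1025 m/s

1025 m/s


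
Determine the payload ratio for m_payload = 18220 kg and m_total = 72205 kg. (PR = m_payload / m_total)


PR = 18220 / 72205 = 0.2523

0.2523


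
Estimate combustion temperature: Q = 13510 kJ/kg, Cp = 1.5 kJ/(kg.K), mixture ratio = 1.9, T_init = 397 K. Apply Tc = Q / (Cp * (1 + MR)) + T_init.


Tc = 13510 / (1.5 * (1 + 1.9)) + 397 = 3503 K

3503 K
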